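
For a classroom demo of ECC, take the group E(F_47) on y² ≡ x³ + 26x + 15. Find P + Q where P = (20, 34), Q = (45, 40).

(45, 7)

(20, 34) + (45, 40). λ = (40 - 34)/(45 - 20) ≡ 6/25 mod 47. 25⁻¹ ≡ 32 (mod 47), so λ ≡ 4.
  x = λ² - 20 - 45 = 16 - 65 ≡ 45; y = λ·(20 - 45) - 34 ≡ 7. → (45, 7)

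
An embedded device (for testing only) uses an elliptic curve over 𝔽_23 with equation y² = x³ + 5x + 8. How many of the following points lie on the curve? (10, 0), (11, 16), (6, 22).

2

(10, 0): 0² ≡ 0, rhs ≡ 0 → on.
(11, 16): 16² ≡ 3, rhs ≡ 14 → off.
(6, 22): 22² ≡ 1, rhs ≡ 1 → on.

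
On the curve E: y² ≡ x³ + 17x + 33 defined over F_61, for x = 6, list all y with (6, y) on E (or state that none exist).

x³ + 17x + 33 = 351 ≡ 46 (mod 61).
Square roots of 46 mod 61: 30 and 31 (since 30² = 900 ≡ 46).

30, 31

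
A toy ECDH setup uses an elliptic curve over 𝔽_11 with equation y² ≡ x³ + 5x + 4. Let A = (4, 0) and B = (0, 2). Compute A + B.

(4, 0) + (0, 2). λ = (2 - 0)/(0 - 4) ≡ 2/7 mod 11. 7⁻¹ ≡ 8 (mod 11), so λ ≡ 5.
  x = λ² - 4 - 0 = 25 - 4 ≡ 10; y = λ·(4 - 10) - 0 ≡ 3. → (10, 3)

(10, 3)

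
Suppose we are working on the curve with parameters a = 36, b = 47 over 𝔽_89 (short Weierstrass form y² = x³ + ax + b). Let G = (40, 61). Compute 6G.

Double-and-add on 6 = (110)₂. Start with G = (40, 61) for the leading 1-bit.
double: tangent at (40, 61): λ = (3·40² + 36)/(2·61) ≡ 30/33. 33⁻¹ ≡ 27 (mod 89), so λ ≡ 30·27 ≡ 9.
  x = λ² - 40 - 40 = 81 - 80 ≡ 1; y = λ·(40 - 1) - 61 ≡ 23. → (1, 23)
add G: (1, 23) + (40, 61). λ = (61 - 23)/(40 - 1) ≡ 38/39 mod 89. 39⁻¹ ≡ 16 (mod 89), so λ ≡ 74.
  x = λ² - 1 - 40 = 5476 - 41 ≡ 6; y = λ·(1 - 6) - 23 ≡ 52. → (6, 52)
double: tangent at (6, 52): λ = (3·6² + 36)/(2·52) ≡ 55/15. 15⁻¹ ≡ 6 (mod 89) since 15·6 = 90 ≡ 1, so λ ≡ 55·6 ≡ 63.
  x = λ² - 6 - 6 = 3969 - 12 ≡ 41; y = λ·(6 - 41) - 52 ≡ 57. → (41, 57)

(41, 57)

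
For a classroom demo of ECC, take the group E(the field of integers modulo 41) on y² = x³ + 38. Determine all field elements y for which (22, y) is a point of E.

x³ + 0x + 38 = 10686 ≡ 26 (mod 41).
26 is a non-residue mod 41; no y exists.

none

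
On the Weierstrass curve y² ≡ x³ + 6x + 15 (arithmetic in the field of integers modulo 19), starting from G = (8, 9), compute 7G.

Repeated addition: build up to 7G.
2G: tangent at (8, 9): λ = (3·8² + 6)/(2·9) ≡ 8/18. 18⁻¹ ≡ 18 (mod 19), so λ ≡ 8·18 ≡ 11.
  x = λ² - 8 - 8 = 121 - 16 ≡ 10; y = λ·(8 - 10) - 9 ≡ 7. → (10, 7)
3G: (10, 7) + (8, 9). λ = (9 - 7)/(8 - 10) ≡ 2/17 mod 19. 17⁻¹ ≡ 9 (mod 19), so λ ≡ 18.
  x = λ² - 10 - 8 = 324 - 18 ≡ 2; y = λ·(10 - 2) - 7 ≡ 4. → (2, 4)
4G: (2, 4) + (8, 9). λ = (9 - 4)/(8 - 2) ≡ 5/6 mod 19. 6⁻¹ ≡ 16 (mod 19), so λ ≡ 4.
  x = λ² - 2 - 8 = 16 - 10 ≡ 6; y = λ·(2 - 6) - 4 ≡ 18. → (6, 18)
5G: (6, 18) + (8, 9). λ = (9 - 18)/(8 - 6) ≡ 10/2 mod 19. 2⁻¹ ≡ 10 (mod 19) since 2·10 = 20 ≡ 1, so λ ≡ 5.
  x = λ² - 6 - 8 = 25 - 14 ≡ 11; y = λ·(6 - 11) - 18 ≡ 14. → (11, 14)
6G: (11, 14) + (8, 9). λ = (9 - 14)/(8 - 11) ≡ 14/16 mod 19. 16⁻¹ ≡ 6 (mod 19), so λ ≡ 8.
  x = λ² - 11 - 8 = 64 - 19 ≡ 7; y = λ·(11 - 7) - 14 ≡ 18. → (7, 18)
7G: (7, 18) + (8, 9). λ = (9 - 18)/(8 - 7) ≡ 10/1 mod 19. 1⁻¹ ≡ 1 (mod 19), so λ ≡ 10.
  x = λ² - 7 - 8 = 100 - 15 ≡ 9; y = λ·(7 - 9) - 18 ≡ 0. → (9, 0)

(9, 0)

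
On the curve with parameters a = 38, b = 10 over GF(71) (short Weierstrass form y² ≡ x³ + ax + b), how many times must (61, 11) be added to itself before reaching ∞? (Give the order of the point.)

2P: tangent at (61, 11): λ = (3·61² + 38)/(2·11) ≡ 54/22. 22⁻¹ ≡ 42 (mod 71) since 22·42 = 924 ≡ 1, so λ ≡ 54·42 ≡ 67.
  x = λ² - 61 - 61 = 4489 - 122 ≡ 36; y = λ·(61 - 36) - 11 ≡ 31. → (36, 31)
3P: (36, 31) + (61, 11). λ = (11 - 31)/(61 - 36) ≡ 51/25 mod 71. 25⁻¹ ≡ 54 (mod 71), so λ ≡ 56.
  x = λ² - 36 - 61 = 3136 - 97 ≡ 57; y = λ·(36 - 57) - 31 ≡ 0. → (57, 0)
4P: (57, 0) + (61, 11). λ = (11 - 0)/(61 - 57) ≡ 11/4 mod 71. 4⁻¹ ≡ 18 (mod 71), so λ ≡ 56.
  x = λ² - 57 - 61 = 3136 - 118 ≡ 36; y = λ·(57 - 36) - 0 ≡ 40. → (36, 40)
5P: (36, 40) + (61, 11). λ = (11 - 40)/(61 - 36) ≡ 42/25 mod 71. 25⁻¹ ≡ 54 (mod 71) since 25·54 = 1350 ≡ 1, so λ ≡ 67.
  x = λ² - 36 - 61 = 4489 - 97 ≡ 61; y = λ·(36 - 61) - 40 ≡ 60. → (61, 60)
6P: (61, 60) + (61, 11): same x and y₁ ≡ -y₂, so the sum is ∞.
6P = ∞, so the order is 6.

6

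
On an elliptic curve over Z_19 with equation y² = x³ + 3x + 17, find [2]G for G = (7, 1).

tangent at (7, 1): λ = (3·7² + 3)/(2·1) ≡ 17/2. 2⁻¹ ≡ 10 (mod 19), so λ ≡ 17·10 ≡ 18.
  x = λ² - 7 - 7 = 324 - 14 ≡ 6; y = λ·(7 - 6) - 1 ≡ 17. → (6, 17)

(6, 17)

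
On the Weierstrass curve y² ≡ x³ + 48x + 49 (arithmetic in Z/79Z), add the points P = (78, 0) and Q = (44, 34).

(78, 0) + (44, 34). λ = (34 - 0)/(44 - 78) ≡ 34/45 mod 79. 45⁻¹ ≡ 72 (mod 79) since 45·72 = 3240 ≡ 1, so λ ≡ 78.
  x = λ² - 78 - 44 = 6084 - 122 ≡ 37; y = λ·(78 - 37) - 0 ≡ 38. → (37, 38)

(37, 38)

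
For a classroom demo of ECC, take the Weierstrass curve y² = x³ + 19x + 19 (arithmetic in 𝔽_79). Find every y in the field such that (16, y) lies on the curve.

x³ + 19x + 19 = 4419 ≡ 74 (mod 79).
74 is a non-residue mod 79; no y exists.

none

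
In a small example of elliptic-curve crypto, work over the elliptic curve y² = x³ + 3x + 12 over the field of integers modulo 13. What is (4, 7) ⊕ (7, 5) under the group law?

(4, 7) + (7, 5). λ = (5 - 7)/(7 - 4) ≡ 11/3 mod 13. 3⁻¹ ≡ 9 (mod 13), so λ ≡ 8.
  x = λ² - 4 - 7 = 64 - 11 ≡ 1; y = λ·(4 - 1) - 7 ≡ 4. → (1, 4)

(1, 4)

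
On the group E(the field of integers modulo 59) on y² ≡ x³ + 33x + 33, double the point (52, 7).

tangent at (52, 7): λ = (3·52² + 33)/(2·7) ≡ 3/14. 14⁻¹ ≡ 38 (mod 59), so λ ≡ 3·38 ≡ 55.
  x = λ² - 52 - 52 = 3025 - 104 ≡ 30; y = λ·(52 - 30) - 7 ≡ 23. → (30, 23)

(30, 23)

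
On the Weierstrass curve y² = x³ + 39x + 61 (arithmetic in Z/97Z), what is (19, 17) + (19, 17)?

tangent at (19, 17): λ = (3·19² + 39)/(2·17) ≡ 55/34. 34⁻¹ ≡ 20 (mod 97), so λ ≡ 55·20 ≡ 33.
  x = λ² - 19 - 19 = 1089 - 38 ≡ 81; y = λ·(19 - 81) - 17 ≡ 71. → (81, 71)

(81, 71)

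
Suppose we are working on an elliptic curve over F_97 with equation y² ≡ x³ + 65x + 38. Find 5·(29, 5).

Write P = (29, 5).
Double-and-add on 5 = (101)₂. Start with P = (29, 5) for the leading 1-bit.
double: tangent at (29, 5): λ = (3·29² + 65)/(2·5) ≡ 66/10. 10⁻¹ ≡ 68 (mod 97), so λ ≡ 66·68 ≡ 26.
  x = λ² - 29 - 29 = 676 - 58 ≡ 36; y = λ·(29 - 36) - 5 ≡ 7. → (36, 7)
double: tangent at (36, 7): λ = (3·36² + 65)/(2·7) ≡ 73/14. 14⁻¹ ≡ 7 (mod 97), so λ ≡ 73·7 ≡ 26.
  x = λ² - 36 - 36 = 676 - 72 ≡ 22; y = λ·(36 - 22) - 7 ≡ 66. → (22, 66)
add P: (22, 66) + (29, 5). λ = (5 - 66)/(29 - 22) ≡ 36/7 mod 97. 7⁻¹ ≡ 14 (mod 97) since 7·14 = 98 ≡ 1, so λ ≡ 19.
  x = λ² - 22 - 29 = 361 - 51 ≡ 19; y = λ·(22 - 19) - 66 ≡ 88. → (19, 88)

(19, 88)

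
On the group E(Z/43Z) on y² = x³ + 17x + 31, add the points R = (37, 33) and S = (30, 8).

(37, 33) + (30, 8). λ = (8 - 33)/(30 - 37) ≡ 18/36 mod 43. 36⁻¹ ≡ 6 (mod 43), so λ ≡ 22.
  x = λ² - 37 - 30 = 484 - 67 ≡ 30; y = λ·(37 - 30) - 33 ≡ 35. → (30, 35)

(30, 35)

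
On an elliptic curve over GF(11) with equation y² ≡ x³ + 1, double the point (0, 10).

tangent at (0, 10): λ = (3·0² + 0)/(2·10) ≡ 0/9. 9⁻¹ ≡ 5 (mod 11) since 9·5 = 45 ≡ 1, so λ ≡ 0·5 ≡ 0.
  x = λ² - 0 - 0 = 0 - 0 ≡ 0; y = λ·(0 - 0) - 10 ≡ 1. → (0, 1)

(0, 1)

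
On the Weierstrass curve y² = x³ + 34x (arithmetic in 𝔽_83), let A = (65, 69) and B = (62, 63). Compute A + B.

(43, 58)

(65, 69) + (62, 63). λ = (63 - 69)/(62 - 65) ≡ 77/80 mod 83. 80⁻¹ ≡ 55 (mod 83) since 80·55 = 4400 ≡ 1, so λ ≡ 2.
  x = λ² - 65 - 62 = 4 - 127 ≡ 43; y = λ·(65 - 43) - 69 ≡ 58. → (43, 58)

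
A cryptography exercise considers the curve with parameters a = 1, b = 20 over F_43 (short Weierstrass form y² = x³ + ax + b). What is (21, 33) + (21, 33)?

(37, 20)

tangent at (21, 33): λ = (3·21² + 1)/(2·33) ≡ 34/23. 23⁻¹ ≡ 15 (mod 43) since 23·15 = 345 ≡ 1, so λ ≡ 34·15 ≡ 37.
  x = λ² - 21 - 21 = 1369 - 42 ≡ 37; y = λ·(21 - 37) - 33 ≡ 20. → (37, 20)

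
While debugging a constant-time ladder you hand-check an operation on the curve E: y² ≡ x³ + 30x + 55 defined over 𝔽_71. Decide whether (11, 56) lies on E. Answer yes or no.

y² = 56² ≡ 12; x³ + 30x + 55 = 1716 ≡ 12 (mod 71). 12 = 12.

yes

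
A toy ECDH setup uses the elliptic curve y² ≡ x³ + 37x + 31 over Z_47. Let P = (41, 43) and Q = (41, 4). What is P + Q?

O

The two points share x = 41 and their y-coordinates satisfy 43 + 4 ≡ 0 (mod 47), so they are inverses. Their sum is O.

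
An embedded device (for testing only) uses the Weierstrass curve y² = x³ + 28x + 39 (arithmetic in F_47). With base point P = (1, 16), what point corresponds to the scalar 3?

(42, 44)

Repeated addition: build up to 3P.
2P: tangent at (1, 16): λ = (3·1² + 28)/(2·16) ≡ 31/32. 32⁻¹ ≡ 25 (mod 47), so λ ≡ 31·25 ≡ 23.
  x = λ² - 1 - 1 = 529 - 2 ≡ 10; y = λ·(1 - 10) - 16 ≡ 12. → (10, 12)
3P: (10, 12) + (1, 16). λ = (16 - 12)/(1 - 10) ≡ 4/38 mod 47. 38⁻¹ ≡ 26 (mod 47) since 38·26 = 988 ≡ 1, so λ ≡ 10.
  x = λ² - 10 - 1 = 100 - 11 ≡ 42; y = λ·(10 - 42) - 12 ≡ 44. → (42, 44)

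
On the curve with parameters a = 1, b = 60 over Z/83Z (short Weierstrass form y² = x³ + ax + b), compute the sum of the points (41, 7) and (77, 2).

(55, 18)

(41, 7) + (77, 2). λ = (2 - 7)/(77 - 41) ≡ 78/36 mod 83. 36⁻¹ ≡ 30 (mod 83), so λ ≡ 16.
  x = λ² - 41 - 77 = 256 - 118 ≡ 55; y = λ·(41 - 55) - 7 ≡ 18. → (55, 18)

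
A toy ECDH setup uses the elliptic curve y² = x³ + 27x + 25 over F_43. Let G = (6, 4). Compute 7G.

(2, 1)

Double-and-add on 7 = (111)₂. Start with G = (6, 4) for the leading 1-bit.
double: tangent at (6, 4): λ = (3·6² + 27)/(2·4) ≡ 6/8. 8⁻¹ ≡ 27 (mod 43), so λ ≡ 6·27 ≡ 33.
  x = λ² - 6 - 6 = 1089 - 12 ≡ 2; y = λ·(6 - 2) - 4 ≡ 42. → (2, 42)
add G: (2, 42) + (6, 4). λ = (4 - 42)/(6 - 2) ≡ 5/4 mod 43. 4⁻¹ ≡ 11 (mod 43), so λ ≡ 12.
  x = λ² - 2 - 6 = 144 - 8 ≡ 7; y = λ·(2 - 7) - 42 ≡ 27. → (7, 27)
double: tangent at (7, 27): λ = (3·7² + 27)/(2·27) ≡ 2/11. 11⁻¹ ≡ 4 (mod 43), so λ ≡ 2·4 ≡ 8.
  x = λ² - 7 - 7 = 64 - 14 ≡ 7; y = λ·(7 - 7) - 27 ≡ 16. → (7, 16)
add G: (7, 16) + (6, 4). λ = (4 - 16)/(6 - 7) ≡ 31/42 mod 43. 42⁻¹ ≡ 42 (mod 43), so λ ≡ 12.
  x = λ² - 7 - 6 = 144 - 13 ≡ 2; y = λ·(7 - 2) - 16 ≡ 1. → (2, 1)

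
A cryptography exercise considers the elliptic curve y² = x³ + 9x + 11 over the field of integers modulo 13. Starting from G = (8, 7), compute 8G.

(12, 12)

Double-and-add on 8 = (1000)₂. Start with G = (8, 7) for the leading 1-bit.
double: tangent at (8, 7): λ = (3·8² + 9)/(2·7) ≡ 6/1. 1⁻¹ ≡ 1 (mod 13), so λ ≡ 6·1 ≡ 6.
  x = λ² - 8 - 8 = 36 - 16 ≡ 7; y = λ·(8 - 7) - 7 ≡ 12. → (7, 12)
double: tangent at (7, 12): λ = (3·7² + 9)/(2·12) ≡ 0/11. 11⁻¹ ≡ 6 (mod 13), so λ ≡ 0·6 ≡ 0.
  x = λ² - 7 - 7 = 0 - 14 ≡ 12; y = λ·(7 - 12) - 12 ≡ 1. → (12, 1)
double: tangent at (12, 1): λ = (3·12² + 9)/(2·1) ≡ 12/2. 2⁻¹ ≡ 7 (mod 13), so λ ≡ 12·7 ≡ 6.
  x = λ² - 12 - 12 = 36 - 24 ≡ 12; y = λ·(12 - 12) - 1 ≡ 12. → (12, 12)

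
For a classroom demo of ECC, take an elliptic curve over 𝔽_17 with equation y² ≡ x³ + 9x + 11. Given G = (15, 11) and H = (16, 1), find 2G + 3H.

(7, 3)

First 2G:
Repeated addition: build up to 2G.
2G: tangent at (15, 11): λ = (3·15² + 9)/(2·11) ≡ 4/5. 5⁻¹ ≡ 7 (mod 17) since 5·7 = 35 ≡ 1, so λ ≡ 4·7 ≡ 11.
  x = λ² - 15 - 15 = 121 - 30 ≡ 6; y = λ·(15 - 6) - 11 ≡ 3. → (6, 3)
2G = (6, 3).
Next 3H:
Repeated addition: build up to 3H.
2H: tangent at (16, 1): λ = (3·16² + 9)/(2·1) ≡ 12/2. 2⁻¹ ≡ 9 (mod 17), so λ ≡ 12·9 ≡ 6.
  x = λ² - 16 - 16 = 36 - 32 ≡ 4; y = λ·(16 - 4) - 1 ≡ 3. → (4, 3)
3H: (4, 3) + (16, 1). λ = (1 - 3)/(16 - 4) ≡ 15/12 mod 17. 12⁻¹ ≡ 10 (mod 17) since 12·10 = 120 ≡ 1, so λ ≡ 14.
  x = λ² - 4 - 16 = 196 - 20 ≡ 6; y = λ·(4 - 6) - 3 ≡ 3. → (6, 3)
3H = (6, 3).
Finally 2G + 3H:
tangent at (6, 3): λ = (3·6² + 9)/(2·3) ≡ 15/6. 6⁻¹ ≡ 3 (mod 17) since 6·3 = 18 ≡ 1, so λ ≡ 15·3 ≡ 11.
  x = λ² - 6 - 6 = 121 - 12 ≡ 7; y = λ·(6 - 7) - 3 ≡ 3. → (7, 3)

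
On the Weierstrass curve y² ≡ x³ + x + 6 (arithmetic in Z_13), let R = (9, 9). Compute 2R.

tangent at (9, 9): λ = (3·9² + 1)/(2·9) ≡ 10/5. 5⁻¹ ≡ 8 (mod 13), so λ ≡ 10·8 ≡ 2.
  x = λ² - 9 - 9 = 4 - 18 ≡ 12; y = λ·(9 - 12) - 9 ≡ 11. → (12, 11)

(12, 11)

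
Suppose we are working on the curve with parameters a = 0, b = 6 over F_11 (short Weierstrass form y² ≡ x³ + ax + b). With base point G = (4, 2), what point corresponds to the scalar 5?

(4, 9)

Double-and-add on 5 = (101)₂. Start with G = (4, 2) for the leading 1-bit.
double: tangent at (4, 2): λ = (3·4² + 0)/(2·2) ≡ 4/4. 4⁻¹ ≡ 3 (mod 11), so λ ≡ 4·3 ≡ 1.
  x = λ² - 4 - 4 = 1 - 8 ≡ 4; y = λ·(4 - 4) - 2 ≡ 9. → (4, 9)
double: tangent at (4, 9): λ = (3·4² + 0)/(2·9) ≡ 4/7. 7⁻¹ ≡ 8 (mod 11), so λ ≡ 4·8 ≡ 10.
  x = λ² - 4 - 4 = 100 - 8 ≡ 4; y = λ·(4 - 4) - 9 ≡ 2. → (4, 2)
add G: tangent at (4, 2): λ = (3·4² + 0)/(2·2) ≡ 4/4. 4⁻¹ ≡ 3 (mod 11) since 4·3 = 12 ≡ 1, so λ ≡ 4·3 ≡ 1.
  x = λ² - 4 - 4 = 1 - 8 ≡ 4; y = λ·(4 - 4) - 2 ≡ 9. → (4, 9)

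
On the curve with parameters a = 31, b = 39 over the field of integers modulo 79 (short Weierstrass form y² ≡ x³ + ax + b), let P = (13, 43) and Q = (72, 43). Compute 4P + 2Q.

First 4P:
Double-and-add on 4 = (100)₂. Start with P = (13, 43) for the leading 1-bit.
double: tangent at (13, 43): λ = (3·13² + 31)/(2·43) ≡ 64/7. 7⁻¹ ≡ 34 (mod 79), so λ ≡ 64·34 ≡ 43.
  x = λ² - 13 - 13 = 1849 - 26 ≡ 6; y = λ·(13 - 6) - 43 ≡ 21. → (6, 21)
double: tangent at (6, 21): λ = (3·6² + 31)/(2·21) ≡ 60/42. 42⁻¹ ≡ 32 (mod 79), so λ ≡ 60·32 ≡ 24.
  x = λ² - 6 - 6 = 576 - 12 ≡ 11; y = λ·(6 - 11) - 21 ≡ 17. → (11, 17)
4P = (11, 17).
Next 2Q:
Repeated addition: build up to 2Q.
2Q: tangent at (72, 43): λ = (3·72² + 31)/(2·43) ≡ 20/7. 7⁻¹ ≡ 34 (mod 79), so λ ≡ 20·34 ≡ 48.
  x = λ² - 72 - 72 = 2304 - 144 ≡ 27; y = λ·(72 - 27) - 43 ≡ 63. → (27, 63)
2Q = (27, 63).
Finally 4P + 2Q:
(11, 17) + (27, 63). λ = (63 - 17)/(27 - 11) ≡ 46/16 mod 79. 16⁻¹ ≡ 5 (mod 79) since 16·5 = 80 ≡ 1, so λ ≡ 72.
  x = λ² - 11 - 27 = 5184 - 38 ≡ 11; y = λ·(11 - 11) - 17 ≡ 62. → (11, 62)

(11, 62)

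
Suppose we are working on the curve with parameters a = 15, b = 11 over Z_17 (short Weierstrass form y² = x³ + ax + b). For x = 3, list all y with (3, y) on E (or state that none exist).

7, 10

x³ + 15x + 11 = 83 ≡ 15 (mod 17).
Square roots of 15 mod 17: 7 and 10 (since 7² = 49 ≡ 15).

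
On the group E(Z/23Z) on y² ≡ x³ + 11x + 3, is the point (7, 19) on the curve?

no

y² = 19² ≡ 16; x³ + 11x + 3 = 423 ≡ 9 (mod 23). 16 ≠ 9.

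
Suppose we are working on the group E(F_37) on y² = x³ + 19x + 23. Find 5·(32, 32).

(3, 25)

Write G = (32, 32).
Repeated addition: build up to 5G.
2G: tangent at (32, 32): λ = (3·32² + 19)/(2·32) ≡ 20/27. 27⁻¹ ≡ 11 (mod 37), so λ ≡ 20·11 ≡ 35.
  x = λ² - 32 - 32 = 1225 - 64 ≡ 14; y = λ·(32 - 14) - 32 ≡ 6. → (14, 6)
3G: (14, 6) + (32, 32). λ = (32 - 6)/(32 - 14) ≡ 26/18 mod 37. 18⁻¹ ≡ 35 (mod 37), so λ ≡ 22.
  x = λ² - 14 - 32 = 484 - 46 ≡ 31; y = λ·(14 - 31) - 6 ≡ 27. → (31, 27)
4G: (31, 27) + (32, 32). λ = (32 - 27)/(32 - 31) ≡ 5/1 mod 37. 1⁻¹ ≡ 1 (mod 37), so λ ≡ 5.
  x = λ² - 31 - 32 = 25 - 63 ≡ 36; y = λ·(31 - 36) - 27 ≡ 22. → (36, 22)
5G: (36, 22) + (32, 32). λ = (32 - 22)/(32 - 36) ≡ 10/33 mod 37. 33⁻¹ ≡ 9 (mod 37), so λ ≡ 16.
  x = λ² - 36 - 32 = 256 - 68 ≡ 3; y = λ·(36 - 3) - 22 ≡ 25. → (3, 25)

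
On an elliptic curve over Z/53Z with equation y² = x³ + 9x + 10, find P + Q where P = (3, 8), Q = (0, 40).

(3, 8) + (0, 40). λ = (40 - 8)/(0 - 3) ≡ 32/50 mod 53. 50⁻¹ ≡ 35 (mod 53) since 50·35 = 1750 ≡ 1, so λ ≡ 7.
  x = λ² - 3 - 0 = 49 - 3 ≡ 46; y = λ·(3 - 46) - 8 ≡ 9. → (46, 9)

(46, 9)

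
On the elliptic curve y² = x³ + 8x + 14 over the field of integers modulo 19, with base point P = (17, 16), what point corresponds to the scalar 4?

Double-and-add on 4 = (100)₂. Start with P = (17, 16) for the leading 1-bit.
double: tangent at (17, 16): λ = (3·17² + 8)/(2·16) ≡ 1/13. 13⁻¹ ≡ 3 (mod 19) since 13·3 = 39 ≡ 1, so λ ≡ 1·3 ≡ 3.
  x = λ² - 17 - 17 = 9 - 34 ≡ 13; y = λ·(17 - 13) - 16 ≡ 15. → (13, 15)
double: tangent at (13, 15): λ = (3·13² + 8)/(2·15) ≡ 2/11. 11⁻¹ ≡ 7 (mod 19), so λ ≡ 2·7 ≡ 14.
  x = λ² - 13 - 13 = 196 - 26 ≡ 18; y = λ·(13 - 18) - 15 ≡ 10. → (18, 10)

(18, 10)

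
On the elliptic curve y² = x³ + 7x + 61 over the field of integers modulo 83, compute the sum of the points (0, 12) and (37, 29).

(49, 44)

(0, 12) + (37, 29). λ = (29 - 12)/(37 - 0) ≡ 17/37 mod 83. 37⁻¹ ≡ 9 (mod 83), so λ ≡ 70.
  x = λ² - 0 - 37 = 4900 - 37 ≡ 49; y = λ·(0 - 49) - 12 ≡ 44. → (49, 44)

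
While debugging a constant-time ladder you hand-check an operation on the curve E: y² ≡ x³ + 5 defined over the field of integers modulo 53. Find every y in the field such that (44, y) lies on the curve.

x³ + 0x + 5 = 85189 ≡ 18 (mod 53).
18 is a non-residue mod 53; no y exists.

none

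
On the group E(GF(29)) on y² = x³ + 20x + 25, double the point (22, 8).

(10, 23)

tangent at (22, 8): λ = (3·22² + 20)/(2·8) ≡ 22/16. 16⁻¹ ≡ 20 (mod 29) since 16·20 = 320 ≡ 1, so λ ≡ 22·20 ≡ 5.
  x = λ² - 22 - 22 = 25 - 44 ≡ 10; y = λ·(22 - 10) - 8 ≡ 23. → (10, 23)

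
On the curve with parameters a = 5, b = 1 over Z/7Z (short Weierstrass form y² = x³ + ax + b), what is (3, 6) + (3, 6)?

(5, 5)

tangent at (3, 6): λ = (3·3² + 5)/(2·6) ≡ 4/5. 5⁻¹ ≡ 3 (mod 7), so λ ≡ 4·3 ≡ 5.
  x = λ² - 3 - 3 = 25 - 6 ≡ 5; y = λ·(3 - 5) - 6 ≡ 5. → (5, 5)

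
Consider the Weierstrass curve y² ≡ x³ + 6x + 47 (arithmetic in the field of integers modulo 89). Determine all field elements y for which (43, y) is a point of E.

x³ + 6x + 47 = 79812 ≡ 68 (mod 89).
Square roots of 68 mod 89: 35 and 54 (since 35² = 1225 ≡ 68).

35, 54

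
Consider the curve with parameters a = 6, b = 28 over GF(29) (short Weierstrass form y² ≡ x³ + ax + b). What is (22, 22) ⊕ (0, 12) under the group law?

(12, 1)

(22, 22) + (0, 12). λ = (12 - 22)/(0 - 22) ≡ 19/7 mod 29. 7⁻¹ ≡ 25 (mod 29), so λ ≡ 11.
  x = λ² - 22 - 0 = 121 - 22 ≡ 12; y = λ·(22 - 12) - 22 ≡ 1. → (12, 1)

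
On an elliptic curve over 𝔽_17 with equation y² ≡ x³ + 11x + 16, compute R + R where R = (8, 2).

(0, 13)

tangent at (8, 2): λ = (3·8² + 11)/(2·2) ≡ 16/4. 4⁻¹ ≡ 13 (mod 17), so λ ≡ 16·13 ≡ 4.
  x = λ² - 8 - 8 = 16 - 16 ≡ 0; y = λ·(8 - 0) - 2 ≡ 13. → (0, 13)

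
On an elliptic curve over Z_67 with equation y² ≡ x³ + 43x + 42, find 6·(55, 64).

(61, 29)

Write G = (55, 64).
Double-and-add on 6 = (110)₂. Start with G = (55, 64) for the leading 1-bit.
double: tangent at (55, 64): λ = (3·55² + 43)/(2·64) ≡ 6/61. 61⁻¹ ≡ 11 (mod 67), so λ ≡ 6·11 ≡ 66.
  x = λ² - 55 - 55 = 4356 - 110 ≡ 25; y = λ·(55 - 25) - 64 ≡ 40. → (25, 40)
add G: (25, 40) + (55, 64). λ = (64 - 40)/(55 - 25) ≡ 24/30 mod 67. 30⁻¹ ≡ 38 (mod 67), so λ ≡ 41.
  x = λ² - 25 - 55 = 1681 - 80 ≡ 60; y = λ·(25 - 60) - 40 ≡ 66. → (60, 66)
double: tangent at (60, 66): λ = (3·60² + 43)/(2·66) ≡ 56/65. 65⁻¹ ≡ 33 (mod 67) since 65·33 = 2145 ≡ 1, so λ ≡ 56·33 ≡ 39.
  x = λ² - 60 - 60 = 1521 - 120 ≡ 61; y = λ·(60 - 61) - 66 ≡ 29. → (61, 29)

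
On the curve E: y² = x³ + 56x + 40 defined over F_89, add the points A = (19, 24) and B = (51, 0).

(14, 39)

(19, 24) + (51, 0). λ = (0 - 24)/(51 - 19) ≡ 65/32 mod 89. 32⁻¹ ≡ 64 (mod 89), so λ ≡ 66.
  x = λ² - 19 - 51 = 4356 - 70 ≡ 14; y = λ·(19 - 14) - 24 ≡ 39. → (14, 39)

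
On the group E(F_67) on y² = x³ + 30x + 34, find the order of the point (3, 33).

2P: tangent at (3, 33): λ = (3·3² + 30)/(2·33) ≡ 57/66. 66⁻¹ ≡ 66 (mod 67), so λ ≡ 57·66 ≡ 10.
  x = λ² - 3 - 3 = 100 - 6 ≡ 27; y = λ·(3 - 27) - 33 ≡ 62. → (27, 62)
3P: (27, 62) + (3, 33). λ = (33 - 62)/(3 - 27) ≡ 38/43 mod 67. 43⁻¹ ≡ 53 (mod 67), so λ ≡ 4.
  x = λ² - 27 - 3 = 16 - 30 ≡ 53; y = λ·(27 - 53) - 62 ≡ 35. → (53, 35)
4P: (53, 35) + (3, 33). λ = (33 - 35)/(3 - 53) ≡ 65/17 mod 67. 17⁻¹ ≡ 4 (mod 67), so λ ≡ 59.
  x = λ² - 53 - 3 = 3481 - 56 ≡ 8; y = λ·(53 - 8) - 35 ≡ 7. → (8, 7)
5P: (8, 7) + (3, 33). λ = (33 - 7)/(3 - 8) ≡ 26/62 mod 67. 62⁻¹ ≡ 40 (mod 67), so λ ≡ 35.
  x = λ² - 8 - 3 = 1225 - 11 ≡ 8; y = λ·(8 - 8) - 7 ≡ 60. → (8, 60)
6P: (8, 60) + (3, 33). λ = (33 - 60)/(3 - 8) ≡ 40/62 mod 67. 62⁻¹ ≡ 40 (mod 67), so λ ≡ 59.
  x = λ² - 8 - 3 = 3481 - 11 ≡ 53; y = λ·(8 - 53) - 60 ≡ 32. → (53, 32)
7P: (53, 32) + (3, 33). λ = (33 - 32)/(3 - 53) ≡ 1/17 mod 67. 17⁻¹ ≡ 4 (mod 67) since 17·4 = 68 ≡ 1, so λ ≡ 4.
  x = λ² - 53 - 3 = 16 - 56 ≡ 27; y = λ·(53 - 27) - 32 ≡ 5. → (27, 5)
8P: (27, 5) + (3, 33). λ = (33 - 5)/(3 - 27) ≡ 28/43 mod 67. 43⁻¹ ≡ 53 (mod 67), so λ ≡ 10.
  x = λ² - 27 - 3 = 100 - 30 ≡ 3; y = λ·(27 - 3) - 5 ≡ 34. → (3, 34)
9P: (3, 34) + (3, 33): same x and y₁ ≡ -y₂, so the sum is O.
9P = O, so the order is 9.

9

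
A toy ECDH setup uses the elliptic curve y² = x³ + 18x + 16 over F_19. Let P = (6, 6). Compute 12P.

(1, 15)

Repeated addition: build up to 12P.
2P: tangent at (6, 6): λ = (3·6² + 18)/(2·6) ≡ 12/12. 12⁻¹ ≡ 8 (mod 19), so λ ≡ 12·8 ≡ 1.
  x = λ² - 6 - 6 = 1 - 12 ≡ 8; y = λ·(6 - 8) - 6 ≡ 11. → (8, 11)
3P: (8, 11) + (6, 6). λ = (6 - 11)/(6 - 8) ≡ 14/17 mod 19. 17⁻¹ ≡ 9 (mod 19), so λ ≡ 12.
  x = λ² - 8 - 6 = 144 - 14 ≡ 16; y = λ·(8 - 16) - 11 ≡ 7. → (16, 7)
4P: (16, 7) + (6, 6). λ = (6 - 7)/(6 - 16) ≡ 18/9 mod 19. 9⁻¹ ≡ 17 (mod 19) since 9·17 = 153 ≡ 1, so λ ≡ 2.
  x = λ² - 16 - 6 = 4 - 22 ≡ 1; y = λ·(16 - 1) - 7 ≡ 4. → (1, 4)
5P: (1, 4) + (6, 6). λ = (6 - 4)/(6 - 1) ≡ 2/5 mod 19. 5⁻¹ ≡ 4 (mod 19), so λ ≡ 8.
  x = λ² - 1 - 6 = 64 - 7 ≡ 0; y = λ·(1 - 0) - 4 ≡ 4. → (0, 4)
6P: (0, 4) + (6, 6). λ = (6 - 4)/(6 - 0) ≡ 2/6 mod 19. 6⁻¹ ≡ 16 (mod 19) since 6·16 = 96 ≡ 1, so λ ≡ 13.
  x = λ² - 0 - 6 = 169 - 6 ≡ 11; y = λ·(0 - 11) - 4 ≡ 5. → (11, 5)
7P: (11, 5) + (6, 6). λ = (6 - 5)/(6 - 11) ≡ 1/14 mod 19. 14⁻¹ ≡ 15 (mod 19), so λ ≡ 15.
  x = λ² - 11 - 6 = 225 - 17 ≡ 18; y = λ·(11 - 18) - 5 ≡ 4. → (18, 4)
8P: (18, 4) + (6, 6). λ = (6 - 4)/(6 - 18) ≡ 2/7 mod 19. 7⁻¹ ≡ 11 (mod 19), so λ ≡ 3.
  x = λ² - 18 - 6 = 9 - 24 ≡ 4; y = λ·(18 - 4) - 4 ≡ 0. → (4, 0)
9P: (4, 0) + (6, 6). λ = (6 - 0)/(6 - 4) ≡ 6/2 mod 19. 2⁻¹ ≡ 10 (mod 19) since 2·10 = 20 ≡ 1, so λ ≡ 3.
  x = λ² - 4 - 6 = 9 - 10 ≡ 18; y = λ·(4 - 18) - 0 ≡ 15. → (18, 15)
10P: (18, 15) + (6, 6). λ = (6 - 15)/(6 - 18) ≡ 10/7 mod 19. 7⁻¹ ≡ 11 (mod 19) since 7·11 = 77 ≡ 1, so λ ≡ 15.
  x = λ² - 18 - 6 = 225 - 24 ≡ 11; y = λ·(18 - 11) - 15 ≡ 14. → (11, 14)
11P: (11, 14) + (6, 6). λ = (6 - 14)/(6 - 11) ≡ 11/14 mod 19. 14⁻¹ ≡ 15 (mod 19) since 14·15 = 210 ≡ 1, so λ ≡ 13.
  x = λ² - 11 - 6 = 169 - 17 ≡ 0; y = λ·(11 - 0) - 14 ≡ 15. → (0, 15)
12P: (0, 15) + (6, 6). λ = (6 - 15)/(6 - 0) ≡ 10/6 mod 19. 6⁻¹ ≡ 16 (mod 19) since 6·16 = 96 ≡ 1, so λ ≡ 8.
  x = λ² - 0 - 6 = 64 - 6 ≡ 1; y = λ·(0 - 1) - 15 ≡ 15. → (1, 15)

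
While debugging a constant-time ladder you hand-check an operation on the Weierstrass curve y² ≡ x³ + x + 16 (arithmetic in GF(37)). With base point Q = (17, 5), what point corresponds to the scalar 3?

(22, 17)

Repeated addition: build up to 3Q.
2Q: tangent at (17, 5): λ = (3·17² + 1)/(2·5) ≡ 17/10. 10⁻¹ ≡ 26 (mod 37) since 10·26 = 260 ≡ 1, so λ ≡ 17·26 ≡ 35.
  x = λ² - 17 - 17 = 1225 - 34 ≡ 7; y = λ·(17 - 7) - 5 ≡ 12. → (7, 12)
3Q: (7, 12) + (17, 5). λ = (5 - 12)/(17 - 7) ≡ 30/10 mod 37. 10⁻¹ ≡ 26 (mod 37), so λ ≡ 3.
  x = λ² - 7 - 17 = 9 - 24 ≡ 22; y = λ·(7 - 22) - 12 ≡ 17. → (22, 17)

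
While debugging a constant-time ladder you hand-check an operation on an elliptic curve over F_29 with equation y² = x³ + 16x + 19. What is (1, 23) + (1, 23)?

(14, 0)

tangent at (1, 23): λ = (3·1² + 16)/(2·23) ≡ 19/17. 17⁻¹ ≡ 12 (mod 29) since 17·12 = 204 ≡ 1, so λ ≡ 19·12 ≡ 25.
  x = λ² - 1 - 1 = 625 - 2 ≡ 14; y = λ·(1 - 14) - 23 ≡ 0. → (14, 0)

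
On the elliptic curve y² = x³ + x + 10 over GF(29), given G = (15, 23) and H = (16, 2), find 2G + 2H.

(26, 3)

First 2G:
Repeated addition: build up to 2G.
2G: tangent at (15, 23): λ = (3·15² + 1)/(2·23) ≡ 9/17. 17⁻¹ ≡ 12 (mod 29) since 17·12 = 204 ≡ 1, so λ ≡ 9·12 ≡ 21.
  x = λ² - 15 - 15 = 441 - 30 ≡ 5; y = λ·(15 - 5) - 23 ≡ 13. → (5, 13)
2G = (5, 13).
Next 2H:
Repeated addition: build up to 2H.
2H: tangent at (16, 2): λ = (3·16² + 1)/(2·2) ≡ 15/4. 4⁻¹ ≡ 22 (mod 29), so λ ≡ 15·22 ≡ 11.
  x = λ² - 16 - 16 = 121 - 32 ≡ 2; y = λ·(16 - 2) - 2 ≡ 7. → (2, 7)
2H = (2, 7).
Finally 2G + 2H:
(5, 13) + (2, 7). λ = (7 - 13)/(2 - 5) ≡ 23/26 mod 29. 26⁻¹ ≡ 19 (mod 29), so λ ≡ 2.
  x = λ² - 5 - 2 = 4 - 7 ≡ 26; y = λ·(5 - 26) - 13 ≡ 3. → (26, 3)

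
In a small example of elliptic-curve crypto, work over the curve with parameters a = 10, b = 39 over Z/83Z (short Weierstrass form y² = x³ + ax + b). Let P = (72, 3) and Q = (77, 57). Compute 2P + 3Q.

First 2P:
Repeated addition: build up to 2P.
2P: tangent at (72, 3): λ = (3·72² + 10)/(2·3) ≡ 41/6. 6⁻¹ ≡ 14 (mod 83), so λ ≡ 41·14 ≡ 76.
  x = λ² - 72 - 72 = 5776 - 144 ≡ 71; y = λ·(72 - 71) - 3 ≡ 73. → (71, 73)
2P = (71, 73).
Next 3Q:
Repeated addition: build up to 3Q.
2Q: tangent at (77, 57): λ = (3·77² + 10)/(2·57) ≡ 35/31. 31⁻¹ ≡ 75 (mod 83), so λ ≡ 35·75 ≡ 52.
  x = λ² - 77 - 77 = 2704 - 154 ≡ 60; y = λ·(77 - 60) - 57 ≡ 80. → (60, 80)
3Q: (60, 80) + (77, 57). λ = (57 - 80)/(77 - 60) ≡ 60/17 mod 83. 17⁻¹ ≡ 44 (mod 83) since 17·44 = 748 ≡ 1, so λ ≡ 67.
  x = λ² - 60 - 77 = 4489 - 137 ≡ 36; y = λ·(60 - 36) - 80 ≡ 34. → (36, 34)
3Q = (36, 34).
Finally 2P + 3Q:
(71, 73) + (36, 34). λ = (34 - 73)/(36 - 71) ≡ 44/48 mod 83. 48⁻¹ ≡ 64 (mod 83) since 48·64 = 3072 ≡ 1, so λ ≡ 77.
  x = λ² - 71 - 36 = 5929 - 107 ≡ 12; y = λ·(71 - 12) - 73 ≡ 71. → (12, 71)

(12, 71)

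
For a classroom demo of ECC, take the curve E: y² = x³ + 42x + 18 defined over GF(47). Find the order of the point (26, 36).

9

2P: tangent at (26, 36): λ = (3·26² + 42)/(2·36) ≡ 2/25. 25⁻¹ ≡ 32 (mod 47), so λ ≡ 2·32 ≡ 17.
  x = λ² - 26 - 26 = 289 - 52 ≡ 2; y = λ·(26 - 2) - 36 ≡ 43. → (2, 43)
3P: (2, 43) + (26, 36). λ = (36 - 43)/(26 - 2) ≡ 40/24 mod 47. 24⁻¹ ≡ 2 (mod 47), so λ ≡ 33.
  x = λ² - 2 - 26 = 1089 - 28 ≡ 27; y = λ·(2 - 27) - 43 ≡ 25. → (27, 25)
4P: (27, 25) + (26, 36). λ = (36 - 25)/(26 - 27) ≡ 11/46 mod 47. 46⁻¹ ≡ 46 (mod 47), so λ ≡ 36.
  x = λ² - 27 - 26 = 1296 - 53 ≡ 21; y = λ·(27 - 21) - 25 ≡ 3. → (21, 3)
5P: (21, 3) + (26, 36). λ = (36 - 3)/(26 - 21) ≡ 33/5 mod 47. 5⁻¹ ≡ 19 (mod 47), so λ ≡ 16.
  x = λ² - 21 - 26 = 256 - 47 ≡ 21; y = λ·(21 - 21) - 3 ≡ 44. → (21, 44)
6P: (21, 44) + (26, 36). λ = (36 - 44)/(26 - 21) ≡ 39/5 mod 47. 5⁻¹ ≡ 19 (mod 47), so λ ≡ 36.
  x = λ² - 21 - 26 = 1296 - 47 ≡ 27; y = λ·(21 - 27) - 44 ≡ 22. → (27, 22)
7P: (27, 22) + (26, 36). λ = (36 - 22)/(26 - 27) ≡ 14/46 mod 47. 46⁻¹ ≡ 46 (mod 47), so λ ≡ 33.
  x = λ² - 27 - 26 = 1089 - 53 ≡ 2; y = λ·(27 - 2) - 22 ≡ 4. → (2, 4)
8P: (2, 4) + (26, 36). λ = (36 - 4)/(26 - 2) ≡ 32/24 mod 47. 24⁻¹ ≡ 2 (mod 47) since 24·2 = 48 ≡ 1, so λ ≡ 17.
  x = λ² - 2 - 26 = 289 - 28 ≡ 26; y = λ·(2 - 26) - 4 ≡ 11. → (26, 11)
9P: (26, 11) + (26, 36): same x and y₁ ≡ -y₂, so the sum is the point at infinity.
9P = the point at infinity, so the order is 9.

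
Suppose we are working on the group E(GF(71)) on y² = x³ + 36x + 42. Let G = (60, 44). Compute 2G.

(40, 37)

tangent at (60, 44): λ = (3·60² + 36)/(2·44) ≡ 44/17. 17⁻¹ ≡ 46 (mod 71), so λ ≡ 44·46 ≡ 36.
  x = λ² - 60 - 60 = 1296 - 120 ≡ 40; y = λ·(60 - 40) - 44 ≡ 37. → (40, 37)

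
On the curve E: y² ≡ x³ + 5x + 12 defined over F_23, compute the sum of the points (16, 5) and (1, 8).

(16, 5) + (1, 8). λ = (8 - 5)/(1 - 16) ≡ 3/8 mod 23. 8⁻¹ ≡ 3 (mod 23), so λ ≡ 9.
  x = λ² - 16 - 1 = 81 - 17 ≡ 18; y = λ·(16 - 18) - 5 ≡ 0. → (18, 0)

(18, 0)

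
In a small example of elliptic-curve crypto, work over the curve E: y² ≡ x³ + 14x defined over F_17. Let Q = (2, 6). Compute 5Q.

Repeated addition: build up to 5Q.
2Q: tangent at (2, 6): λ = (3·2² + 14)/(2·6) ≡ 9/12. 12⁻¹ ≡ 10 (mod 17) since 12·10 = 120 ≡ 1, so λ ≡ 9·10 ≡ 5.
  x = λ² - 2 - 2 = 25 - 4 ≡ 4; y = λ·(2 - 4) - 6 ≡ 1. → (4, 1)
3Q: (4, 1) + (2, 6). λ = (6 - 1)/(2 - 4) ≡ 5/15 mod 17. 15⁻¹ ≡ 8 (mod 17), so λ ≡ 6.
  x = λ² - 4 - 2 = 36 - 6 ≡ 13; y = λ·(4 - 13) - 1 ≡ 13. → (13, 13)
4Q: (13, 13) + (2, 6). λ = (6 - 13)/(2 - 13) ≡ 10/6 mod 17. 6⁻¹ ≡ 3 (mod 17) since 6·3 = 18 ≡ 1, so λ ≡ 13.
  x = λ² - 13 - 2 = 169 - 15 ≡ 1; y = λ·(13 - 1) - 13 ≡ 7. → (1, 7)
5Q: (1, 7) + (2, 6). λ = (6 - 7)/(2 - 1) ≡ 16/1 mod 17. 1⁻¹ ≡ 1 (mod 17), so λ ≡ 16.
  x = λ² - 1 - 2 = 256 - 3 ≡ 15; y = λ·(1 - 15) - 7 ≡ 7. → (15, 7)

(15, 7)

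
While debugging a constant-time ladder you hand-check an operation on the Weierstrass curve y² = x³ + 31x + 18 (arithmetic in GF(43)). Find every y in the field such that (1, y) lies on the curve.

x³ + 31x + 18 = 50 ≡ 7 (mod 43).
7 is a non-residue mod 43; no y exists.

none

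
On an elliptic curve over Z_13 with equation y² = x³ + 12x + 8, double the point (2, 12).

(10, 6)

tangent at (2, 12): λ = (3·2² + 12)/(2·12) ≡ 11/11. 11⁻¹ ≡ 6 (mod 13) since 11·6 = 66 ≡ 1, so λ ≡ 11·6 ≡ 1.
  x = λ² - 2 - 2 = 1 - 4 ≡ 10; y = λ·(2 - 10) - 12 ≡ 6. → (10, 6)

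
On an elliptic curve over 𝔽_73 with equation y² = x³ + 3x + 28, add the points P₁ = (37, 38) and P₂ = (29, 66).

(1, 55)

(37, 38) + (29, 66). λ = (66 - 38)/(29 - 37) ≡ 28/65 mod 73. 65⁻¹ ≡ 9 (mod 73) since 65·9 = 585 ≡ 1, so λ ≡ 33.
  x = λ² - 37 - 29 = 1089 - 66 ≡ 1; y = λ·(37 - 1) - 38 ≡ 55. → (1, 55)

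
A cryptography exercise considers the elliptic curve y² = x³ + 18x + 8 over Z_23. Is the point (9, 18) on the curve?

y² = 18² ≡ 2; x³ + 18x + 8 = 899 ≡ 2 (mod 23). 2 = 2.

yes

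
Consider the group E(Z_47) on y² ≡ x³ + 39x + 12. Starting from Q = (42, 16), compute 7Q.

Double-and-add on 7 = (111)₂. Start with Q = (42, 16) for the leading 1-bit.
double: tangent at (42, 16): λ = (3·42² + 39)/(2·16) ≡ 20/32. 32⁻¹ ≡ 25 (mod 47) since 32·25 = 800 ≡ 1, so λ ≡ 20·25 ≡ 30.
  x = λ² - 42 - 42 = 900 - 84 ≡ 17; y = λ·(42 - 17) - 16 ≡ 29. → (17, 29)
add Q: (17, 29) + (42, 16). λ = (16 - 29)/(42 - 17) ≡ 34/25 mod 47. 25⁻¹ ≡ 32 (mod 47) since 25·32 = 800 ≡ 1, so λ ≡ 7.
  x = λ² - 17 - 42 = 49 - 59 ≡ 37; y = λ·(17 - 37) - 29 ≡ 19. → (37, 19)
double: tangent at (37, 19): λ = (3·37² + 39)/(2·19) ≡ 10/38. 38⁻¹ ≡ 26 (mod 47) since 38·26 = 988 ≡ 1, so λ ≡ 10·26 ≡ 25.
  x = λ² - 37 - 37 = 625 - 74 ≡ 34; y = λ·(37 - 34) - 19 ≡ 9. → (34, 9)
add Q: (34, 9) + (42, 16). λ = (16 - 9)/(42 - 34) ≡ 7/8 mod 47. 8⁻¹ ≡ 6 (mod 47), so λ ≡ 42.
  x = λ² - 34 - 42 = 1764 - 76 ≡ 43; y = λ·(34 - 43) - 9 ≡ 36. → (43, 36)

(43, 36)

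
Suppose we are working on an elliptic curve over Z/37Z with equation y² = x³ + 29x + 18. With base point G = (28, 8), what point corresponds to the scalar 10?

Double-and-add on 10 = (1010)₂. Start with G = (28, 8) for the leading 1-bit.
double: tangent at (28, 8): λ = (3·28² + 29)/(2·8) ≡ 13/16. 16⁻¹ ≡ 7 (mod 37) since 16·7 = 112 ≡ 1, so λ ≡ 13·7 ≡ 17.
  x = λ² - 28 - 28 = 289 - 56 ≡ 11; y = λ·(28 - 11) - 8 ≡ 22. → (11, 22)
double: tangent at (11, 22): λ = (3·11² + 29)/(2·22) ≡ 22/7. 7⁻¹ ≡ 16 (mod 37), so λ ≡ 22·16 ≡ 19.
  x = λ² - 11 - 11 = 361 - 22 ≡ 6; y = λ·(11 - 6) - 22 ≡ 36. → (6, 36)
add G: (6, 36) + (28, 8). λ = (8 - 36)/(28 - 6) ≡ 9/22 mod 37. 22⁻¹ ≡ 32 (mod 37) since 22·32 = 704 ≡ 1, so λ ≡ 29.
  x = λ² - 6 - 28 = 841 - 34 ≡ 30; y = λ·(6 - 30) - 36 ≡ 8. → (30, 8)
double: tangent at (30, 8): λ = (3·30² + 29)/(2·8) ≡ 28/16. 16⁻¹ ≡ 7 (mod 37) since 16·7 = 112 ≡ 1, so λ ≡ 28·7 ≡ 11.
  x = λ² - 30 - 30 = 121 - 60 ≡ 24; y = λ·(30 - 24) - 8 ≡ 21. → (24, 21)

(24, 21)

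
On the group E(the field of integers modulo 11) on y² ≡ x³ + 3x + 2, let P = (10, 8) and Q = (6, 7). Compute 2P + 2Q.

(7, 6)

First 2P:
Repeated addition: build up to 2P.
2P: tangent at (10, 8): λ = (3·10² + 3)/(2·8) ≡ 6/5. 5⁻¹ ≡ 9 (mod 11) since 5·9 = 45 ≡ 1, so λ ≡ 6·9 ≡ 10.
  x = λ² - 10 - 10 = 100 - 20 ≡ 3; y = λ·(10 - 3) - 8 ≡ 7. → (3, 7)
2P = (3, 7).
Next 2Q:
Repeated addition: build up to 2Q.
2Q: tangent at (6, 7): λ = (3·6² + 3)/(2·7) ≡ 1/3. 3⁻¹ ≡ 4 (mod 11) since 3·4 = 12 ≡ 1, so λ ≡ 1·4 ≡ 4.
  x = λ² - 6 - 6 = 16 - 12 ≡ 4; y = λ·(6 - 4) - 7 ≡ 1. → (4, 1)
2Q = (4, 1).
Finally 2P + 2Q:
(3, 7) + (4, 1). λ = (1 - 7)/(4 - 3) ≡ 5/1 mod 11. 1⁻¹ ≡ 1 (mod 11) since 1·1 = 1 ≡ 1, so λ ≡ 5.
  x = λ² - 3 - 4 = 25 - 7 ≡ 7; y = λ·(3 - 7) - 7 ≡ 6. → (7, 6)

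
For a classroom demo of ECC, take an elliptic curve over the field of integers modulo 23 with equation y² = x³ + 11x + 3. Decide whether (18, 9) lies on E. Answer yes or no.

no

y² = 9² ≡ 12; x³ + 11x + 3 = 6033 ≡ 7 (mod 23). 12 ≠ 7.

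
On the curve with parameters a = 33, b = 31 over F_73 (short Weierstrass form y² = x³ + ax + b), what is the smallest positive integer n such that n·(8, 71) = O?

12

2P: tangent at (8, 71): λ = (3·8² + 33)/(2·71) ≡ 6/69. 69⁻¹ ≡ 18 (mod 73) since 69·18 = 1242 ≡ 1, so λ ≡ 6·18 ≡ 35.
  x = λ² - 8 - 8 = 1225 - 16 ≡ 41; y = λ·(8 - 41) - 71 ≡ 15. → (41, 15)
3P: (41, 15) + (8, 71). λ = (71 - 15)/(8 - 41) ≡ 56/40 mod 73. 40⁻¹ ≡ 42 (mod 73), so λ ≡ 16.
  x = λ² - 41 - 8 = 256 - 49 ≡ 61; y = λ·(41 - 61) - 15 ≡ 30. → (61, 30)
4P: (61, 30) + (8, 71). λ = (71 - 30)/(8 - 61) ≡ 41/20 mod 73. 20⁻¹ ≡ 11 (mod 73) since 20·11 = 220 ≡ 1, so λ ≡ 13.
  x = λ² - 61 - 8 = 169 - 69 ≡ 27; y = λ·(61 - 27) - 30 ≡ 47. → (27, 47)
5P: (27, 47) + (8, 71). λ = (71 - 47)/(8 - 27) ≡ 24/54 mod 73. 54⁻¹ ≡ 23 (mod 73), so λ ≡ 41.
  x = λ² - 27 - 8 = 1681 - 35 ≡ 40; y = λ·(27 - 40) - 47 ≡ 4. → (40, 4)
6P: (40, 4) + (8, 71). λ = (71 - 4)/(8 - 40) ≡ 67/41 mod 73. 41⁻¹ ≡ 57 (mod 73), so λ ≡ 23.
  x = λ² - 40 - 8 = 529 - 48 ≡ 43; y = λ·(40 - 43) - 4 ≡ 0. → (43, 0)
7P: (43, 0) + (8, 71). λ = (71 - 0)/(8 - 43) ≡ 71/38 mod 73. 38⁻¹ ≡ 25 (mod 73), so λ ≡ 23.
  x = λ² - 43 - 8 = 529 - 51 ≡ 40; y = λ·(43 - 40) - 0 ≡ 69. → (40, 69)
8P: (40, 69) + (8, 71). λ = (71 - 69)/(8 - 40) ≡ 2/41 mod 73. 41⁻¹ ≡ 57 (mod 73) since 41·57 = 2337 ≡ 1, so λ ≡ 41.
  x = λ² - 40 - 8 = 1681 - 48 ≡ 27; y = λ·(40 - 27) - 69 ≡ 26. → (27, 26)
9P: (27, 26) + (8, 71). λ = (71 - 26)/(8 - 27) ≡ 45/54 mod 73. 54⁻¹ ≡ 23 (mod 73) since 54·23 = 1242 ≡ 1, so λ ≡ 13.
  x = λ² - 27 - 8 = 169 - 35 ≡ 61; y = λ·(27 - 61) - 26 ≡ 43. → (61, 43)
10P: (61, 43) + (8, 71). λ = (71 - 43)/(8 - 61) ≡ 28/20 mod 73. 20⁻¹ ≡ 11 (mod 73), so λ ≡ 16.
  x = λ² - 61 - 8 = 256 - 69 ≡ 41; y = λ·(61 - 41) - 43 ≡ 58. → (41, 58)
11P: (41, 58) + (8, 71). λ = (71 - 58)/(8 - 41) ≡ 13/40 mod 73. 40⁻¹ ≡ 42 (mod 73), so λ ≡ 35.
  x = λ² - 41 - 8 = 1225 - 49 ≡ 8; y = λ·(41 - 8) - 58 ≡ 2. → (8, 2)
12P: (8, 2) + (8, 71): same x and y₁ ≡ -y₂, so the sum is O.
12P = O, so the order is 12.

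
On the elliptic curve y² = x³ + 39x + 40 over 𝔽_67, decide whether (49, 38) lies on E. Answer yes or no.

no

y² = 38² ≡ 37; x³ + 39x + 40 = 119600 ≡ 5 (mod 67). 37 ≠ 5.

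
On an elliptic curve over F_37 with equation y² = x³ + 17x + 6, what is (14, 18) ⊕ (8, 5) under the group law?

(31, 13)

(14, 18) + (8, 5). λ = (5 - 18)/(8 - 14) ≡ 24/31 mod 37. 31⁻¹ ≡ 6 (mod 37) since 31·6 = 186 ≡ 1, so λ ≡ 33.
  x = λ² - 14 - 8 = 1089 - 22 ≡ 31; y = λ·(14 - 31) - 18 ≡ 13. → (31, 13)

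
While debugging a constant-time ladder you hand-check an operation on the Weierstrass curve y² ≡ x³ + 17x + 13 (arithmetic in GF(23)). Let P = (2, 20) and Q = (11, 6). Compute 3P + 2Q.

(20, 21)

First 3P:
Repeated addition: build up to 3P.
2P: tangent at (2, 20): λ = (3·2² + 17)/(2·20) ≡ 6/17. 17⁻¹ ≡ 19 (mod 23) since 17·19 = 323 ≡ 1, so λ ≡ 6·19 ≡ 22.
  x = λ² - 2 - 2 = 484 - 4 ≡ 20; y = λ·(2 - 20) - 20 ≡ 21. → (20, 21)
3P: (20, 21) + (2, 20). λ = (20 - 21)/(2 - 20) ≡ 22/5 mod 23. 5⁻¹ ≡ 14 (mod 23) since 5·14 = 70 ≡ 1, so λ ≡ 9.
  x = λ² - 20 - 2 = 81 - 22 ≡ 13; y = λ·(20 - 13) - 21 ≡ 19. → (13, 19)
3P = (13, 19).
Next 2Q:
Repeated addition: build up to 2Q.
2Q: tangent at (11, 6): λ = (3·11² + 17)/(2·6) ≡ 12/12. 12⁻¹ ≡ 2 (mod 23), so λ ≡ 12·2 ≡ 1.
  x = λ² - 11 - 11 = 1 - 22 ≡ 2; y = λ·(11 - 2) - 6 ≡ 3. → (2, 3)
2Q = (2, 3).
Finally 3P + 2Q:
(13, 19) + (2, 3). λ = (3 - 19)/(2 - 13) ≡ 7/12 mod 23. 12⁻¹ ≡ 2 (mod 23), so λ ≡ 14.
  x = λ² - 13 - 2 = 196 - 15 ≡ 20; y = λ·(13 - 20) - 19 ≡ 21. → (20, 21)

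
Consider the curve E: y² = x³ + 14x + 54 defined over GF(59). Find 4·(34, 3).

Write P = (34, 3).
Repeated addition: build up to 4P.
2P: tangent at (34, 3): λ = (3·34² + 14)/(2·3) ≡ 1/6. 6⁻¹ ≡ 10 (mod 59) since 6·10 = 60 ≡ 1, so λ ≡ 1·10 ≡ 10.
  x = λ² - 34 - 34 = 100 - 68 ≡ 32; y = λ·(34 - 32) - 3 ≡ 17. → (32, 17)
3P: (32, 17) + (34, 3). λ = (3 - 17)/(34 - 32) ≡ 45/2 mod 59. 2⁻¹ ≡ 30 (mod 59) since 2·30 = 60 ≡ 1, so λ ≡ 52.
  x = λ² - 32 - 34 = 2704 - 66 ≡ 42; y = λ·(32 - 42) - 17 ≡ 53. → (42, 53)
4P: (42, 53) + (34, 3). λ = (3 - 53)/(34 - 42) ≡ 9/51 mod 59. 51⁻¹ ≡ 22 (mod 59), so λ ≡ 21.
  x = λ² - 42 - 34 = 441 - 76 ≡ 11; y = λ·(42 - 11) - 53 ≡ 8. → (11, 8)

(11, 8)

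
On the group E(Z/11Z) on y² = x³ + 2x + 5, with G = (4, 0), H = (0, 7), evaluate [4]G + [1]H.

First 4G:
Repeated addition: build up to 4G.
2G: (4, 0) + (4, 0): same x and y₁ ≡ -y₂, so the sum is the point at infinity.
3G: the point at infinity + (4, 0) = (4, 0) (identity).
4G: (4, 0) + (4, 0): same x and y₁ ≡ -y₂, so the sum is the point at infinity.
4G = the point at infinity.
Finally 4G + H:
the point at infinity + (0, 7) = (0, 7) (identity).

(0, 7)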